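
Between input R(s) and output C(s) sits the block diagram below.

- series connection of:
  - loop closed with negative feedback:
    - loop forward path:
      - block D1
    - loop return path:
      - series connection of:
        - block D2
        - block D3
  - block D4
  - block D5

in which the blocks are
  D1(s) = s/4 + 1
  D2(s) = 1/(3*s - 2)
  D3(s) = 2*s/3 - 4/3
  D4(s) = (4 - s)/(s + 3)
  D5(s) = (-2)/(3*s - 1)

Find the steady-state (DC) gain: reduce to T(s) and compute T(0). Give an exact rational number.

Step 1 - cascade D2, D3: (2*s - 4)/(9*s - 6)
Step 2 - apply the feedback formula to D1, (D2*D3): (9*s^2 + 30*s - 24)/(2*s^2 + 40*s - 40)
Step 3 - combine [D1/(1+D1*(D2*D3))], D4, D5 in series: (9*s^3 - 6*s^2 - 144*s + 96)/(3*s^4 + 68*s^3 + 97*s^2 - 220*s + 60)
That last expression is T(s); at s = 0 only the constant terms survive, so T(0) = 96/60 = 8/5.

Hence the answer: 8/5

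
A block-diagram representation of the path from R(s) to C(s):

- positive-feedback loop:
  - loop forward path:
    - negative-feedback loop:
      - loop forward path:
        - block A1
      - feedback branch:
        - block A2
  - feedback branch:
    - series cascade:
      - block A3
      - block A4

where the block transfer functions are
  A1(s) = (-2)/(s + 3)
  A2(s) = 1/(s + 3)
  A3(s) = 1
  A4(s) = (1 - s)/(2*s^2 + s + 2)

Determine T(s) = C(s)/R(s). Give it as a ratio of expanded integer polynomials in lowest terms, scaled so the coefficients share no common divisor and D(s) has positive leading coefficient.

First reduce the diagram to T(s).

1. collapse the loop (A1 forward, A2 return) -> (-2*s - 6)/(s^2 + 6*s + 7)
2. cascade A3, A4 -> (1 - s)/(2*s^2 + s + 2)
3. collapse the loop ([A1/(1+A1*A2)] forward, (A3*A4) return), giving the overall T(s)

Answer: (-4*s^3 - 14*s^2 - 10*s - 12)/(2*s^4 + 13*s^3 + 20*s^2 + 15*s + 20)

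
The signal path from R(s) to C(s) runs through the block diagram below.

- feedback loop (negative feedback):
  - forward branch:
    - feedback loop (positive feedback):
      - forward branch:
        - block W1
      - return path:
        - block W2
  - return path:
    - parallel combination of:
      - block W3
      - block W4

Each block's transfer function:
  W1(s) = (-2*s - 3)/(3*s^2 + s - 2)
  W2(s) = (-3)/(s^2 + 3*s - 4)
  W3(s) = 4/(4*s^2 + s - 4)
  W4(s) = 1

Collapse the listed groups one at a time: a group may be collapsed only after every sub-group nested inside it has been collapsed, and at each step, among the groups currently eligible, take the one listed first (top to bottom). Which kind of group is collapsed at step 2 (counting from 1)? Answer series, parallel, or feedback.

Step 1. apply the feedback formula to W1, W2
Step 2. add W3, W4 (parallel)
Step 3. close the feedback loop around [W1/(1-W1*W2)], (W3+W4)
Step 2 collapses a parallel group.

Hence the answer: parallel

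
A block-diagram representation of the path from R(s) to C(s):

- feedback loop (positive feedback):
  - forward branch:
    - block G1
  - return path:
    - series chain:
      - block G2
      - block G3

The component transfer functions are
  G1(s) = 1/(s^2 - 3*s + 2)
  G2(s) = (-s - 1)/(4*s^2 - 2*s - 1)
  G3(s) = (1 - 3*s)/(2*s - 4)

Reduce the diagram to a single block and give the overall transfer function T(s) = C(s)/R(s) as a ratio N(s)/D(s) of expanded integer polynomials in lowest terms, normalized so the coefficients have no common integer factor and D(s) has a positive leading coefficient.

(1) series reduction of G2, G3, giving (3*s^2 + 2*s - 1)/(8*s^3 - 20*s^2 + 6*s + 4)
(2) close the feedback loop around G1, (G2*G3): this yields T(s), and no further normalization is needed

Final answer: (8*s^3 - 20*s^2 + 6*s + 4)/(8*s^5 - 44*s^4 + 82*s^3 - 57*s^2 - 2*s + 9)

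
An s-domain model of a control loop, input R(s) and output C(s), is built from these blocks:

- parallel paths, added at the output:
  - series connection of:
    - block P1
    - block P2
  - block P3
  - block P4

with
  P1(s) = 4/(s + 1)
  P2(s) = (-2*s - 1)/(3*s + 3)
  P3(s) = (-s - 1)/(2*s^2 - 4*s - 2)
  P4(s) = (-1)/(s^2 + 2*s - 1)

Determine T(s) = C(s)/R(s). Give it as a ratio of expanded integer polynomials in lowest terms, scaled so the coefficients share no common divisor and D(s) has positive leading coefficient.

Step 1: combine P1, P2 in series; result (-8*s - 4)/(3*s^2 + 6*s + 3)
Step 2: parallel reduction of (P1*P2), P3, P4, giving the overall T(s)

Answer: (-19*s^5 - 29*s^4 + 72*s^3 + 60*s^2 + 11*s + 1)/(6*s^6 + 12*s^5 - 30*s^4 - 72*s^3 - 30*s^2 + 12*s + 6)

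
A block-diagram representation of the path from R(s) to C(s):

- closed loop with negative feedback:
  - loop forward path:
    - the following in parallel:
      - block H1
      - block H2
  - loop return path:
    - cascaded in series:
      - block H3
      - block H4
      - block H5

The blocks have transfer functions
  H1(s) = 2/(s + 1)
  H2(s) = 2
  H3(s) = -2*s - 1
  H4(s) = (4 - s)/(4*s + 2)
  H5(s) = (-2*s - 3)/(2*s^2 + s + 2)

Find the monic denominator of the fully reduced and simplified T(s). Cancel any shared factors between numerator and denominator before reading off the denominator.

(1) combine H1, H2 in parallel -> (2*s + 4)/(s + 1)
(2) reduce the series chain H3, H4, H5 -> (-2*s^2 + 5*s + 12)/(4*s^2 + 2*s + 4)
(3) feedback reduction of (H1+H2), (H3*H4*H5) -> (4*s^3 + 10*s^2 + 8*s + 8)/(4*s^2 + 25*s + 26)
Step 3 gives the fully reduced T(s), with no common factor left to cancel. The denominator's leading coefficient is 4, so divide each of its coefficients by 4 to get the monic form.

Answer: s^2 + 25*s/4 + 13/2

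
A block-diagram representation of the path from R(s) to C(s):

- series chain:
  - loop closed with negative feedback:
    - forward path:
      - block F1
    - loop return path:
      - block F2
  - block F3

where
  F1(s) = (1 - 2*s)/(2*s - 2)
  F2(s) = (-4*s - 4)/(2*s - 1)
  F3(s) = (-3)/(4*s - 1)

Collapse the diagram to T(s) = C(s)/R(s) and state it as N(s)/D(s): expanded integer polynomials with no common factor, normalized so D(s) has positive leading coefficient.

(1) close the feedback loop around F1, F2 gives (1 - 2*s)/(6*s + 2)
(2) series reduction of [F1/(1+F1*F2)], F3, giving the overall T(s)

Hence the answer: (6*s - 3)/(24*s^2 + 2*s - 2)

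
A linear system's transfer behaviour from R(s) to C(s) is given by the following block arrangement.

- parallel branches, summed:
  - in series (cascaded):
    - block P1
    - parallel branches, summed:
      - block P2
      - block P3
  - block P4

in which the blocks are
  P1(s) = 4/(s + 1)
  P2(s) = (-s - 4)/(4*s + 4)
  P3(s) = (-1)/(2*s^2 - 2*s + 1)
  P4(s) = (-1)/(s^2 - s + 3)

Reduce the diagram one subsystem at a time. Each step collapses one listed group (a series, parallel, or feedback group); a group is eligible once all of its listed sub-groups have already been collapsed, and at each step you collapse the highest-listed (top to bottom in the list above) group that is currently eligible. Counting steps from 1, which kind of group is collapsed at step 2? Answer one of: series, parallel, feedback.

The answer is series.

Reasoning:
(1) parallel reduction of P2, P3
(2) combine P1, (P2+P3) in series
(3) combine (P1*(P2+P3)), P4 in parallel
Step 2 collapses a series group.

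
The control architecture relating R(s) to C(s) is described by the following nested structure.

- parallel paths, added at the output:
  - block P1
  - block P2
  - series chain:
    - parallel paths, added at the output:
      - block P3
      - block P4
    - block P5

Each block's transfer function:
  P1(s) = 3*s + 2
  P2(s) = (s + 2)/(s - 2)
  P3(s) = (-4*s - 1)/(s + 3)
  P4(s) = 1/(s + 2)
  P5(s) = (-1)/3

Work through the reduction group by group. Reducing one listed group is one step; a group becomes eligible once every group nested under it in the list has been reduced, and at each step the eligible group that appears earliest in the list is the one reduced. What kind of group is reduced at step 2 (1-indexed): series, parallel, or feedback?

Step 1. add P3, P4 (parallel)
Step 2. reduce the series chain (P3+P4), P5
Step 3. combine P1, P2, ((P3+P4)*P5) in parallel
Step 2: series.

Final answer: series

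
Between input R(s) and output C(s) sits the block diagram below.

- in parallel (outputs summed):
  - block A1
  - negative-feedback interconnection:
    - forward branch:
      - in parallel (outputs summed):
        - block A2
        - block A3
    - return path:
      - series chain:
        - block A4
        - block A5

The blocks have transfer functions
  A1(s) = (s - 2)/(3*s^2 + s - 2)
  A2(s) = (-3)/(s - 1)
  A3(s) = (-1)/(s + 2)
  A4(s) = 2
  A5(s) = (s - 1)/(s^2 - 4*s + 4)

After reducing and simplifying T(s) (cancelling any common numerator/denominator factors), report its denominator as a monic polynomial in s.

Step 1: parallel reduction of A2, A3 gives (-4*s - 5)/(s^2 + s - 2)
Step 2: reduce the series chain A4, A5 gives (2*s - 2)/(s^2 - 4*s + 4)
Step 3: reduce the feedback loop with forward (A2+A3) and return (A4*A5) gives (-4*s^3 + 11*s^2 + 4*s - 20)/(s^4 - 3*s^3 - 10*s^2 + 10*s + 2)
Step 4: reduce the parallel group A1, [(A2+A3)/(1+(A2+A3)*(A4*A5))] gives (-11*s^5 + 24*s^4 + 27*s^3 - 48*s^2 - 46*s + 36)/(3*s^6 - 8*s^5 - 35*s^4 + 26*s^3 + 36*s^2 - 18*s - 4)
That last expression is T(s), already simplified. Scaling its denominator by 1/3 (the reciprocal of the leading coefficient) yields the monic denominator.

Hence the answer: s^6 - 8*s^5/3 - 35*s^4/3 + 26*s^3/3 + 12*s^2 - 6*s - 4/3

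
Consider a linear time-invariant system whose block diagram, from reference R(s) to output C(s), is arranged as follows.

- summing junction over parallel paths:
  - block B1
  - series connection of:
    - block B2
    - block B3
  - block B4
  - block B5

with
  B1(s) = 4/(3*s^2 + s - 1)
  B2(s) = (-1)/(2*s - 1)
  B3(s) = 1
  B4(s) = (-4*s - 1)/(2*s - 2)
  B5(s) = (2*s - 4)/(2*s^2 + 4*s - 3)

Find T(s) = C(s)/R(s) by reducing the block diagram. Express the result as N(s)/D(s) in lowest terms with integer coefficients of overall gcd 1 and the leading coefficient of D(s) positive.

Reducing step by step:

[1] cascade B2, B3: (-1)/(2*s - 1)
[2] sum the parallel branches B1, (B2*B3), B4, B5 - this is the overall T(s), already in the required normalized form

Answer: (-48*s^6 - 88*s^5 + 30*s^4 + 162*s^3 - 141*s^2 + 47*s - 7)/(24*s^6 + 20*s^5 - 100*s^4 + 42*s^3 + 40*s^2 - 32*s + 6)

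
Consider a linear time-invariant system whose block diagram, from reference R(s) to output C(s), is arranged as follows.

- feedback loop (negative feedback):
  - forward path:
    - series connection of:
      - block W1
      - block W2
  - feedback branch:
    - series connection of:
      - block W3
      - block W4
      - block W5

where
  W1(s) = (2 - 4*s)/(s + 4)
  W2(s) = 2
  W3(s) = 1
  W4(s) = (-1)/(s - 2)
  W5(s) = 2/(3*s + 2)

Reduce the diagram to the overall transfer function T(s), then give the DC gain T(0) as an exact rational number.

Step 1: multiply W1, W2 (series) = (4 - 8*s)/(s + 4)
Step 2: reduce the series chain W3, W4, W5 = (-2)/(3*s^2 - 4*s - 4)
Step 3: reduce the feedback loop with forward (W1*W2) and return (W3*W4*W5) = (-24*s^3 + 44*s^2 + 16*s - 16)/(3*s^3 + 8*s^2 - 4*s - 24)
That last expression is T(s); at s = 0 only the constant terms survive, so T(0) = -16/(-24) = 2/3.

Final answer: 2/3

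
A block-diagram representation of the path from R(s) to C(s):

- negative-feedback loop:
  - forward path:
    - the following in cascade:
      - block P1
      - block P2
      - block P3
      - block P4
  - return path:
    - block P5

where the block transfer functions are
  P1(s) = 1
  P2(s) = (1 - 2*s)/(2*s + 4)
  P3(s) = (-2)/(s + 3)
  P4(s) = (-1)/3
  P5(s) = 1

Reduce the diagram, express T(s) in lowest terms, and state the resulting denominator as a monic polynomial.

Step 1 - multiply P1, P2, P3, P4 (series) = (1 - 2*s)/(3*s^2 + 15*s + 18)
Step 2 - feedback reduction of (P1*P2*P3*P4), P5 = (1 - 2*s)/(3*s^2 + 13*s + 19)
That last expression is T(s), already simplified. Scaling its denominator by 1/3 (the reciprocal of the leading coefficient) yields the monic denominator.

Hence the answer: s^2 + 13*s/3 + 19/3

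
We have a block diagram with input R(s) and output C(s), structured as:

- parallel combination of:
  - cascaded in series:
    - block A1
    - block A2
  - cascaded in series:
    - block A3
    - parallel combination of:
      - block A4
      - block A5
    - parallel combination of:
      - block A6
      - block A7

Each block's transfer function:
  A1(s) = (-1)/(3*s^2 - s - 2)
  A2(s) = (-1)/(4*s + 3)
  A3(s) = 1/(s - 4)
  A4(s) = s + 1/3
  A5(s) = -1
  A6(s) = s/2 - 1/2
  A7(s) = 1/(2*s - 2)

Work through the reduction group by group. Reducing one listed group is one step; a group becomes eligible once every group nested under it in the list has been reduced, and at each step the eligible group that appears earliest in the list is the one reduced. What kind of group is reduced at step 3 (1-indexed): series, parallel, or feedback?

(1) series reduction of A1, A2
(2) reduce the parallel group A4, A5
(3) reduce the parallel group A6, A7
(4) multiply A3, (A4+A5), (A6+A7) (series)
(5) add (A1*A2), (A3*(A4+A5)*(A6+A7)) (parallel)
The group at step 3 is a parallel group.

Final answer: parallel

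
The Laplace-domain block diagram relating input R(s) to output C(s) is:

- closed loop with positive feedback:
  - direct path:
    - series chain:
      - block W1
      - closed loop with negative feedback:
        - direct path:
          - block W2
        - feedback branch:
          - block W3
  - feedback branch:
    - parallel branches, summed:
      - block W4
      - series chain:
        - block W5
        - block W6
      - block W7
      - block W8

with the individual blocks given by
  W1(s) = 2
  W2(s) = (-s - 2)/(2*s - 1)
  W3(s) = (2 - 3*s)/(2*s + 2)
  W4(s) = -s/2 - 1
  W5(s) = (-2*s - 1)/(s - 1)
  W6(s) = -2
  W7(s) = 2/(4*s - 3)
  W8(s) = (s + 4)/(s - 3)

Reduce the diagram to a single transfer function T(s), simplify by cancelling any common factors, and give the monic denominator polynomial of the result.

1. apply the feedback formula to W2, W3 = (-2*s^2 - 6*s - 4)/(7*s^2 + 6*s - 6)
2. combine W1, [W2/(1+W2*W3)] in series = (-4*s^2 - 12*s - 8)/(7*s^2 + 6*s - 6)
3. combine W5, W6 in series = (4*s + 2)/(s - 1)
4. reduce the parallel group W4, (W5*W6), W7, W8 = (-4*s^4 + 51*s^3 - 68*s^2 - 93*s + 90)/(8*s^3 - 38*s^2 + 48*s - 18)
5. reduce the feedback loop with forward (W1*[W2/(1+W2*W3)]) and return (W4+(W5*W6)+W7+W8) = (16*s^5 - 28*s^4 - 100*s^3 + 100*s^2 + 84*s - 72)/(8*s^6 - 106*s^5 - 45*s^4 + 360*s^3 + 455*s^2 + 30*s - 414)
That last expression is T(s), already simplified. Scaling its denominator by 1/8 (the reciprocal of the leading coefficient) yields the monic denominator.

Answer: s^6 - 53*s^5/4 - 45*s^4/8 + 45*s^3 + 455*s^2/8 + 15*s/4 - 207/4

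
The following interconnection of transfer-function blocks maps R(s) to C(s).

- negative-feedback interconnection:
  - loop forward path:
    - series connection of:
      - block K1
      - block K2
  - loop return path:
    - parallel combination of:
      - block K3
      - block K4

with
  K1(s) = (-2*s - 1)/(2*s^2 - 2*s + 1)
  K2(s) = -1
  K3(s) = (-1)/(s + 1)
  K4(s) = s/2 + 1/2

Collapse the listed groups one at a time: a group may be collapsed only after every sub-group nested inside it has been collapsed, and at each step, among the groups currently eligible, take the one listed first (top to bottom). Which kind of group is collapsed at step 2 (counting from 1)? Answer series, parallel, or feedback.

Reducing step by step:

[1] cascade K1, K2
[2] combine K3, K4 in parallel
[3] close the feedback loop around (K1*K2), (K3+K4)
At step 2 the group reduced is parallel.

Answer: parallel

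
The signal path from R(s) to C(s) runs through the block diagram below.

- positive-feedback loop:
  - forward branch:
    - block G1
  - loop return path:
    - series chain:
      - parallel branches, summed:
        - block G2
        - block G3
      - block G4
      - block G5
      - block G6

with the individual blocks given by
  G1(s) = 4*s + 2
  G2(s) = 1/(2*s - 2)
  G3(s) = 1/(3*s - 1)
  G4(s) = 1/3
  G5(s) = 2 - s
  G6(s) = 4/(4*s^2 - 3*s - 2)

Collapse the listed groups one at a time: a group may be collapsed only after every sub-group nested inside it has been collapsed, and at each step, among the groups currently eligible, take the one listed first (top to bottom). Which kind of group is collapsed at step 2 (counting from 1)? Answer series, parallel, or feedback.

Reducing step by step:

Step 1. add G2, G3 (parallel)
Step 2. series reduction of (G2+G3), G4, G5, G6
Step 3. collapse the loop (G1 forward, ((G2+G3)*G4*G5*G6) return)
At step 2 the group reduced is series.

Answer: series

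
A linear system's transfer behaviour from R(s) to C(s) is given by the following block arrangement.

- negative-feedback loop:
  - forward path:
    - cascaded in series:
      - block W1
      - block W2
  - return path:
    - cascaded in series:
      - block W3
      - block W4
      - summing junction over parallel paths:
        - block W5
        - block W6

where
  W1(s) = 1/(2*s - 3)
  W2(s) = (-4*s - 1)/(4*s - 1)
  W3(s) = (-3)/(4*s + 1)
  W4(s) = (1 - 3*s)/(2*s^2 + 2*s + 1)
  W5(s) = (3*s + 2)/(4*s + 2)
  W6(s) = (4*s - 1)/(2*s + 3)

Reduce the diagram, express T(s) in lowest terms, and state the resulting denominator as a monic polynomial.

First reduce the diagram to T(s).

(1) reduce the series chain W1, W2, giving (-4*s - 1)/(8*s^2 - 14*s + 3)
(2) combine W5, W6 in parallel, giving (22*s^2 + 17*s + 4)/(8*s^2 + 16*s + 6)
(3) series reduction of W3, W4, (W5+W6), giving (198*s^3 + 87*s^2 - 15*s - 12)/(64*s^5 + 208*s^4 + 256*s^3 + 164*s^2 + 52*s + 6)
(4) collapse the loop ((W1*W2) forward, (W3*W4*(W5+W6)) return), giving (-64*s^5 - 208*s^4 - 256*s^3 - 164*s^2 - 52*s - 6)/(128*s^6 + 160*s^5 - 208*s^4 - 558*s^3 - 275*s^2 + 15*s + 30)
Step 4 gives the fully reduced T(s), with no common factor left to cancel. The denominator's leading coefficient is 128, so divide each of its coefficients by 128 to get the monic form.

Answer: s^6 + 5*s^5/4 - 13*s^4/8 - 279*s^3/64 - 275*s^2/128 + 15*s/128 + 15/64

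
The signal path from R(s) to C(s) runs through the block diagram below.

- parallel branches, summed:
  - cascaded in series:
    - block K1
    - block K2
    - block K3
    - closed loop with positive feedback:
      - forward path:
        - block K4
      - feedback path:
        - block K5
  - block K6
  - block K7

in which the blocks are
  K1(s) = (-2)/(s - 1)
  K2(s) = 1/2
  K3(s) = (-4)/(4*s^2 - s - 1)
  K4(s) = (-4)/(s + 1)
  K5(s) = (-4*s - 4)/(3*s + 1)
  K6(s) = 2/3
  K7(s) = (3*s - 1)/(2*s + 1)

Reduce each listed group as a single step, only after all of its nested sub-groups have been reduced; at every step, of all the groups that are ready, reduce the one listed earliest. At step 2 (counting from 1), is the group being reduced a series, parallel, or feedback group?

[1] close the feedback loop around K4, K5
[2] multiply K1, K2, K3, [K4/(1-K4*K5)] (series)
[3] reduce the parallel group (K1*K2*K3*[K4/(1-K4*K5)]), K6, K7
Step 2: series.

Hence the answer: series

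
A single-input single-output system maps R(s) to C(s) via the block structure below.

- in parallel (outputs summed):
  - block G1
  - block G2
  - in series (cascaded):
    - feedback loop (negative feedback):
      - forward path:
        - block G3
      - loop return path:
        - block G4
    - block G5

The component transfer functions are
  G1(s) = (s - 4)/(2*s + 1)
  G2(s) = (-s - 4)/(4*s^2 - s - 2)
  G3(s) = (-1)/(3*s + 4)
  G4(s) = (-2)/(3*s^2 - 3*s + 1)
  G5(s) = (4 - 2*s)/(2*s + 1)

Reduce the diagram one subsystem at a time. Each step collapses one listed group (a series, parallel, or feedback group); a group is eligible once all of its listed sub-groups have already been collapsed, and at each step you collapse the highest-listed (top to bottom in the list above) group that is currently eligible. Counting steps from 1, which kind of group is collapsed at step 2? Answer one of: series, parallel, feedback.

(1) close the feedback loop around G3, G4
(2) series reduction of [G3/(1+G3*G4)], G5
(3) add G1, G2, ([G3/(1+G3*G4)]*G5) (parallel)
Step 2: series.

Therefore the answer is series.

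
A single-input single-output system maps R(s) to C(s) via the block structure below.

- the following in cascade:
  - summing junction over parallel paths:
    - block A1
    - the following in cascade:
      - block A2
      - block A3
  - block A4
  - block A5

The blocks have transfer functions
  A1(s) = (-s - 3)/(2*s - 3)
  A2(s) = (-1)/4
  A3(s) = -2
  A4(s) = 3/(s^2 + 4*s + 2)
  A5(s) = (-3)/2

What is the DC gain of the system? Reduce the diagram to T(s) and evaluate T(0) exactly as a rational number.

[1] multiply A2, A3 (series): 1/2
[2] combine A1, (A2*A3) in parallel: (-9)/(4*s - 6)
[3] reduce the series chain (A1+(A2*A3)), A4, A5: 81/(8*s^3 + 20*s^2 - 32*s - 24)
That last expression is T(s); at s = 0 only the constant terms survive, so T(0) = 81/(-24) = -27/8.

Therefore the answer is -27/8.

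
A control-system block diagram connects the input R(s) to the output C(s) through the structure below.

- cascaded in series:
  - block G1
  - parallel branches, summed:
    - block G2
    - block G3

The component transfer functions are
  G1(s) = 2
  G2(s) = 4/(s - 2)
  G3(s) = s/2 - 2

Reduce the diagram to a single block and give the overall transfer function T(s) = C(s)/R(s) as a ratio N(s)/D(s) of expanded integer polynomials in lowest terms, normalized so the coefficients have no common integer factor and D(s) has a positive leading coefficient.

Reducing step by step:

1. sum the parallel branches G2, G3, giving (s^2 - 6*s + 16)/(2*s - 4)
2. combine G1, (G2+G3) in series; the result is T(s) itself (integer coefficients, no common factor, positive leading denominator coefficient)

Answer: (s^2 - 6*s + 16)/(s - 2)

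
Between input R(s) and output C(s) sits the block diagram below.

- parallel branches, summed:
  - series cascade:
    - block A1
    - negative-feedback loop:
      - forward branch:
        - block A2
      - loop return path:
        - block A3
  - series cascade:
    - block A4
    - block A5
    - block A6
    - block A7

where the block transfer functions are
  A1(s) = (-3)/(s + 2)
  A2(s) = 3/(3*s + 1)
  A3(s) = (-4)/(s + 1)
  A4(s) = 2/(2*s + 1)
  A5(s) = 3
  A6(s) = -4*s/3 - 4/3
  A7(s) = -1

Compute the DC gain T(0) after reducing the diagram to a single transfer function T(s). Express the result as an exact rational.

Step 1 - apply the feedback formula to A2, A3; result (3*s + 3)/(3*s^2 + 4*s - 11)
Step 2 - multiply A1, [A2/(1+A2*A3)] (series); result (-9*s - 9)/(3*s^3 + 10*s^2 - 3*s - 22)
Step 3 - series reduction of A4, A5, A6, A7; result (8*s + 8)/(2*s + 1)
Step 4 - parallel reduction of (A1*[A2/(1+A2*A3)]), (A4*A5*A6*A7); result (24*s^4 + 104*s^3 + 38*s^2 - 227*s - 185)/(6*s^4 + 23*s^3 + 4*s^2 - 47*s - 22)
DC gain: substitute s = 0 into T(s) from step 4: T(0) = -185/(-22) = 185/22.

Therefore the answer is 185/22.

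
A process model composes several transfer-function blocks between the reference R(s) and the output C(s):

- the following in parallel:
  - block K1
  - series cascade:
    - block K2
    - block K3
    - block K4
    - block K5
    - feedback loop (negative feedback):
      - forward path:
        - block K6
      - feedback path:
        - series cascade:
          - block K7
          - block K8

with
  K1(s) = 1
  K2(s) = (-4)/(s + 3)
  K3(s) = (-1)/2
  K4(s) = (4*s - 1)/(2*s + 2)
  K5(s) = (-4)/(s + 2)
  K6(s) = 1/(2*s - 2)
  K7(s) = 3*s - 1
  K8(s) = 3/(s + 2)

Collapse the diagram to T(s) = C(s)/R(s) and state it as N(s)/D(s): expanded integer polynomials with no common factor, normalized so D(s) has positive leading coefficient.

(1) multiply K7, K8 (series): (9*s - 3)/(s + 2)
(2) collapse the loop (K6 forward, (K7*K8) return): (s + 2)/(2*s^2 + 11*s - 7)
(3) reduce the series chain K2, K3, K4, K5, [K6/(1+K6*(K7*K8))]: (4 - 16*s)/(2*s^4 + 19*s^3 + 43*s^2 + 5*s - 21)
(4) combine K1, (K2*K3*K4*K5*[K6/(1+K6*(K7*K8))]) in parallel; the result is T(s) itself (integer coefficients, no common factor, positive leading denominator coefficient)

Hence the answer: (2*s^4 + 19*s^3 + 43*s^2 - 11*s - 17)/(2*s^4 + 19*s^3 + 43*s^2 + 5*s - 21)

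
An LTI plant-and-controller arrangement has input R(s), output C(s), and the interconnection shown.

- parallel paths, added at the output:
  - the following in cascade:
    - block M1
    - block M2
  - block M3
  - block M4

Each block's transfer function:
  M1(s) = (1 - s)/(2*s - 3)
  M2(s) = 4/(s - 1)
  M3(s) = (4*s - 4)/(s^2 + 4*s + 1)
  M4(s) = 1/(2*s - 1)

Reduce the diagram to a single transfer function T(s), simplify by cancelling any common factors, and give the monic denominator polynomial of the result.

Step 1 - multiply M1, M2 (series) = (-4)/(2*s - 3)
Step 2 - sum the parallel branches (M1*M2), M3, M4 = (10*s^3 - 71*s^2 + 42*s - 11)/(4*s^4 + 8*s^3 - 25*s^2 + 4*s + 3)
Step 2 gives the fully reduced T(s), with no common factor left to cancel. The denominator's leading coefficient is 4, so divide each of its coefficients by 4 to get the monic form.

Therefore the answer is s^4 + 2*s^3 - 25*s^2/4 + s + 3/4.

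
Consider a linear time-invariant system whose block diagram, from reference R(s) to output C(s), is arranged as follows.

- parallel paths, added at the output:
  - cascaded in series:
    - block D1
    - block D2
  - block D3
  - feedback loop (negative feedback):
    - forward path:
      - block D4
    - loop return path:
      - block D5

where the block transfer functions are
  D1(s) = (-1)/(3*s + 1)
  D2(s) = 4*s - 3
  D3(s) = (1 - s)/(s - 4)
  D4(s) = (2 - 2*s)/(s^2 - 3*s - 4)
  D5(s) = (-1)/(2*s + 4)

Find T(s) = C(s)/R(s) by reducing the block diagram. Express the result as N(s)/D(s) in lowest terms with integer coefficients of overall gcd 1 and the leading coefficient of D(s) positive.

The answer is (-7*s^5 + 22*s^4 + 47*s^3 - 73*s^2 - 126*s + 83)/(3*s^5 - 14*s^4 - 20*s^3 + 76*s^2 + 135*s + 36).

Reasoning:
1. cascade D1, D2: (3 - 4*s)/(3*s + 1)
2. close the feedback loop around D4, D5: (-2*s^2 - 2*s + 4)/(s^3 - s^2 - 9*s - 9)
3. parallel reduction of (D1*D2), D3, [D4/(1+D4*D5)] - this is the overall T(s), already in the required normalized form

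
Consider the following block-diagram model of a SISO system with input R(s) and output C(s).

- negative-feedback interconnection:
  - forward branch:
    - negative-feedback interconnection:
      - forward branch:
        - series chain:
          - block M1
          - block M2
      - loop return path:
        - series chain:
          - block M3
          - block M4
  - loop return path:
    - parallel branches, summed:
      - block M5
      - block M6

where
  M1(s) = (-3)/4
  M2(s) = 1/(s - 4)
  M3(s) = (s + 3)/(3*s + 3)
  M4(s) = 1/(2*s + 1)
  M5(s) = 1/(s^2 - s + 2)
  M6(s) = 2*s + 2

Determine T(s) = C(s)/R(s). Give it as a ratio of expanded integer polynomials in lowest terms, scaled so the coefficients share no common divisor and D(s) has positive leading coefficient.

Reducing step by step:

Step 1 - combine M1, M2 in series -> (-3)/(4*s - 16)
Step 2 - multiply M3, M4 (series) -> (s + 3)/(6*s^2 + 9*s + 3)
Step 3 - reduce the feedback loop with forward (M1*M2) and return (M3*M4) -> (-6*s^2 - 9*s - 3)/(8*s^3 - 20*s^2 - 45*s - 19)
Step 4 - sum the parallel branches M5, M6 -> (2*s^3 + 2*s + 5)/(s^2 - s + 2)
Step 5 - feedback reduction of [(M1*M2)/(1+(M1*M2)*(M3*M4))], (M5+M6); the result is T(s) itself (integer coefficients, no common factor, positive leading denominator coefficient)

Answer: (6*s^4 + 3*s^3 + 6*s^2 + 15*s + 6)/(4*s^5 + 46*s^4 + 27*s^3 + 62*s^2 + 122*s + 53)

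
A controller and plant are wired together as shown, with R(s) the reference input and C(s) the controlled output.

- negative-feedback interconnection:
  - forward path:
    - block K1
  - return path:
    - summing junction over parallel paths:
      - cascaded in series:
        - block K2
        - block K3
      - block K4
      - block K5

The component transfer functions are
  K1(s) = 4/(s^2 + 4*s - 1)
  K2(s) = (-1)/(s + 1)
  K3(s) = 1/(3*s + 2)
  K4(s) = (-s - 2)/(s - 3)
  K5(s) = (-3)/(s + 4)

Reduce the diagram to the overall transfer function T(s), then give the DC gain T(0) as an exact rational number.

Step 1. series reduction of K2, K3 gives (-1)/(3*s^2 + 5*s + 2)
Step 2. parallel reduction of (K2*K3), K4, K5 gives (-3*s^4 - 32*s^3 - 45*s^2 - 14*s + 14)/(3*s^4 + 8*s^3 - 29*s^2 - 58*s - 24)
Step 3. apply the feedback formula to K1, ((K2*K3)+K4+K5) gives (12*s^4 + 32*s^3 - 116*s^2 - 232*s - 96)/(3*s^6 + 20*s^5 - 12*s^4 - 310*s^3 - 407*s^2 - 94*s + 80)
Evaluating the step-3 result (the overall T(s)) at s = 0 gives T(0) = -96/80 = -6/5.

Hence the answer: -6/5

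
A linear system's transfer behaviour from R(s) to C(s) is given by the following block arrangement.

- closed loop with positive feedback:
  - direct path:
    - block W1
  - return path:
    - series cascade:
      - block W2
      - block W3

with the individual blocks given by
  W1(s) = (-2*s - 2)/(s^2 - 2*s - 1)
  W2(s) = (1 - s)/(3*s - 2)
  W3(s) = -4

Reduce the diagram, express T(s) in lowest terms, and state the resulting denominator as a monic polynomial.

1. multiply W2, W3 (series), giving (4*s - 4)/(3*s - 2)
2. apply the feedback formula to W1, (W2*W3), giving (-6*s^2 - 2*s + 4)/(3*s^3 + s - 6)
The result of step 2 is T(s) in lowest terms. Its denominator has leading coefficient 3; dividing the denominator through by 3 makes it monic.

Answer: s^3 + s/3 - 2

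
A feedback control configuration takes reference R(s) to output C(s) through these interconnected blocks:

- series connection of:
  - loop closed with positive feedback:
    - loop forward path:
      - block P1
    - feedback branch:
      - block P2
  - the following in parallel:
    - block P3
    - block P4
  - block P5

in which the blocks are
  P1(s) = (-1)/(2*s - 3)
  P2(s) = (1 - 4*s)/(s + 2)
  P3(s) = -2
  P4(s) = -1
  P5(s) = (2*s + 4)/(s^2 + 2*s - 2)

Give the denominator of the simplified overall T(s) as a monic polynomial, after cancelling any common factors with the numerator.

[1] close the feedback loop around P1, P2 = (-s - 2)/(2*s^2 - 3*s - 5)
[2] combine P3, P4 in parallel = -3
[3] series reduction of [P1/(1-P1*P2)], (P3+P4), P5 = (6*s^2 + 24*s + 24)/(2*s^4 + s^3 - 15*s^2 - 4*s + 10)
T(s) is the step-3 result (common factors already cancelled). Leading coefficient of the denominator: 2. Divide through by 2 for the monic polynomial.

Final answer: s^4 + s^3/2 - 15*s^2/2 - 2*s + 5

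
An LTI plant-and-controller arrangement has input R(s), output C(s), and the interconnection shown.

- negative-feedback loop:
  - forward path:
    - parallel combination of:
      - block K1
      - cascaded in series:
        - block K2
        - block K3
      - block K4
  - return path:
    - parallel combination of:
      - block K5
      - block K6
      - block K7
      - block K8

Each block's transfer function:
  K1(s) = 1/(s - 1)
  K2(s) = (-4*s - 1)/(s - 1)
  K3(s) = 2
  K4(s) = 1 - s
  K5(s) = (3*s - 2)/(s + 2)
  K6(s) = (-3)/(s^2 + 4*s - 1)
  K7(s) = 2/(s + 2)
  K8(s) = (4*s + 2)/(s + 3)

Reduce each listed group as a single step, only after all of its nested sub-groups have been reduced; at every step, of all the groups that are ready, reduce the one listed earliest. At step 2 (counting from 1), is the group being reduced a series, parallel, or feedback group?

Reducing step by step:

Step 1: multiply K2, K3 (series)
Step 2: reduce the parallel group K1, (K2*K3), K4
Step 3: sum the parallel branches K5, K6, K7, K8
Step 4: close the feedback loop around (K1+(K2*K3)+K4), (K5+K6+K7+K8)
Step 2: parallel.

Answer: parallel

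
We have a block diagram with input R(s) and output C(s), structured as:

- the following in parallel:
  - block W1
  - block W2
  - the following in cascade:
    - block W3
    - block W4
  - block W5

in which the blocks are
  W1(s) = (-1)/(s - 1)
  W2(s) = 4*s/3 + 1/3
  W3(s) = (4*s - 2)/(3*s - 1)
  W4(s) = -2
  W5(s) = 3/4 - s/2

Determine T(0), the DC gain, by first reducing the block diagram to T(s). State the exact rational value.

Step 1 - combine W3, W4 in series, giving (4 - 8*s)/(3*s - 1)
Step 2 - reduce the parallel group W1, W2, (W3*W4), W5, giving (30*s^3 - 97*s^2 + 66*s - 23)/(36*s^2 - 48*s + 12)
The step-2 result is T(s). Setting s = 0: T(0) = -23/12.

Final answer: -23/12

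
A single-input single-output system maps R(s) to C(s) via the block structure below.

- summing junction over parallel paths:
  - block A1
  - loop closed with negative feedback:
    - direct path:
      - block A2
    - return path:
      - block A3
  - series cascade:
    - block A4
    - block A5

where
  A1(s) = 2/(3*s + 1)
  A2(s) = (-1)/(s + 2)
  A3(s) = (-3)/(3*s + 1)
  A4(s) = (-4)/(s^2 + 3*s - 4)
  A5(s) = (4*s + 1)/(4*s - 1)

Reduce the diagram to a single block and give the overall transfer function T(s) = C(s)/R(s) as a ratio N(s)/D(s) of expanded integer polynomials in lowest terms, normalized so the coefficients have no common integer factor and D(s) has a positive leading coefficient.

First reduce the diagram to T(s).

[1] feedback reduction of A2, A3 -> (-3*s - 1)/(3*s^2 + 7*s + 5)
[2] combine A4, A5 in series -> (-16*s - 4)/(4*s^3 + 11*s^2 - 19*s + 4)
[3] combine A1, [A2/(1+A2*A3)], (A4*A5) in parallel, giving the overall T(s)

Answer: (-12*s^5 - 145*s^4 - 239*s^3 - 513*s^2 - 307*s + 16)/(36*s^6 + 195*s^5 + 181*s^4 - 158*s^3 - 267*s^2 - 7*s + 20)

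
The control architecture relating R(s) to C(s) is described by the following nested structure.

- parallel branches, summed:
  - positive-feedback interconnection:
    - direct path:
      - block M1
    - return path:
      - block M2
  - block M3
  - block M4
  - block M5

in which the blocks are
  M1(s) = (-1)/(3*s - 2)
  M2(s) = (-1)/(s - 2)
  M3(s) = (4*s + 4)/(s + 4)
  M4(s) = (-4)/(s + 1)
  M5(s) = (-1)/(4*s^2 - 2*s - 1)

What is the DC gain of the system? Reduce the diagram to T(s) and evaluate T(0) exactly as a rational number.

1. collapse the loop (M1 forward, M2 return) -> (2 - s)/(3*s^2 - 8*s + 3)
2. add [M1/(1-M1*M2)], M3, M4, M5 (parallel) -> (48*s^6 - 108*s^5 - 209*s^4 + 588*s^3 - 256*s^2 - 41*s + 16)/(12*s^6 + 22*s^5 - 117*s^4 - 25*s^3 + 107*s^2 - 7*s - 12)
The step-2 result is T(s). Setting s = 0: T(0) = 16/(-12) = -4/3.

Answer: -4/3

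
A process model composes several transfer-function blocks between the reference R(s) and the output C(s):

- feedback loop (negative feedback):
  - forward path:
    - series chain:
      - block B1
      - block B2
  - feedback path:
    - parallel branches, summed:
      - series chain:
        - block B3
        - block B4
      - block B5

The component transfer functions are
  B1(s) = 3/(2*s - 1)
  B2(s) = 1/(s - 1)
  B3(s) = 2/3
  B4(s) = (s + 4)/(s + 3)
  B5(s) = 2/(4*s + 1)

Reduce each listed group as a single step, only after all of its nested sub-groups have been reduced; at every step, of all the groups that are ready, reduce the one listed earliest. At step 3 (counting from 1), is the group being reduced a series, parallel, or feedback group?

Answer: parallel

Working:
[1] reduce the series chain B1, B2
[2] cascade B3, B4
[3] parallel reduction of (B3*B4), B5
[4] apply the feedback formula to (B1*B2), ((B3*B4)+B5)
The group at step 3 is a parallel group.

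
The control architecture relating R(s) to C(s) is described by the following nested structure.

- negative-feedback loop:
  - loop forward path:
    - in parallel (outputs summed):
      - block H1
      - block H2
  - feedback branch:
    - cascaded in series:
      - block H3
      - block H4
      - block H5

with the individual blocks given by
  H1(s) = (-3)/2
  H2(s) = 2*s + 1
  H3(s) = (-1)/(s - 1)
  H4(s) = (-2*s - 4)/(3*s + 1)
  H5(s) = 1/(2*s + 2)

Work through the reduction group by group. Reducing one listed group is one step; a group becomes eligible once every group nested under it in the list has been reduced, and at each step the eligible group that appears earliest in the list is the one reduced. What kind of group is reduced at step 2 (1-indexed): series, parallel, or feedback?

The answer is series.

Reasoning:
(1) combine H1, H2 in parallel
(2) series reduction of H3, H4, H5
(3) apply the feedback formula to (H1+H2), (H3*H4*H5)
At step 2 the group reduced is series.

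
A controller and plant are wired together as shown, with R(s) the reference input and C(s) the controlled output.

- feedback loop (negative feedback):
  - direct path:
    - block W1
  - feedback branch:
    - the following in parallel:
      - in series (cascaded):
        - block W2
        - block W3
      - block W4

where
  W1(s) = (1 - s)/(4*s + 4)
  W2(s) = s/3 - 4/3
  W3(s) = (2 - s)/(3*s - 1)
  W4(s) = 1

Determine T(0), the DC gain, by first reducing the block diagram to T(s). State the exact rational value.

(1) combine W2, W3 in series -> (-s^2 + 6*s - 8)/(9*s - 3)
(2) parallel reduction of (W2*W3), W4 -> (-s^2 + 15*s - 11)/(9*s - 3)
(3) close the feedback loop around W1, ((W2*W3)+W4) -> (-9*s^2 + 12*s - 3)/(s^3 + 20*s^2 + 50*s - 23)
That last expression is T(s); at s = 0 only the constant terms survive, so T(0) = -3/(-23) = 3/23.

Final answer: 3/23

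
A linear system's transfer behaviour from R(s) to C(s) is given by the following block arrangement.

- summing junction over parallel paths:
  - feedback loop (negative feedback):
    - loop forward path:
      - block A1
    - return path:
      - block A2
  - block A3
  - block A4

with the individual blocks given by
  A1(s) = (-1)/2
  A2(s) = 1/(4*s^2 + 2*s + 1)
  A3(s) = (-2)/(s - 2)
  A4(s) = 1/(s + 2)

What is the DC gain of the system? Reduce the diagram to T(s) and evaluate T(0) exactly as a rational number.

Step 1. feedback reduction of A1, A2 gives (-4*s^2 - 2*s - 1)/(8*s^2 + 4*s + 1)
Step 2. reduce the parallel group [A1/(1+A1*A2)], A3, A4 gives (-4*s^4 - 10*s^3 - 37*s^2 - 17*s - 2)/(8*s^4 + 4*s^3 - 31*s^2 - 16*s - 4)
That last expression is T(s); at s = 0 only the constant terms survive, so T(0) = -2/(-4) = 1/2.

Therefore the answer is 1/2.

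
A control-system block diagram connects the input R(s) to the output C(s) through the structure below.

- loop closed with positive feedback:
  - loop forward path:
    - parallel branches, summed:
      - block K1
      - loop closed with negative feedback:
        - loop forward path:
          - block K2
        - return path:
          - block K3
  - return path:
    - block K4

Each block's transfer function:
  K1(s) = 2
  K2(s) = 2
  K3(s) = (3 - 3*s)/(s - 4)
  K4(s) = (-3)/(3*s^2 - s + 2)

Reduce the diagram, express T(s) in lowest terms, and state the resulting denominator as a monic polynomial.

(1) reduce the feedback loop with forward K2 and return K3; result (8 - 2*s)/(5*s - 2)
(2) add K1, [K2/(1+K2*K3)] (parallel); result (8*s + 4)/(5*s - 2)
(3) close the feedback loop around (K1+[K2/(1+K2*K3)]), K4; result (24*s^3 + 4*s^2 + 12*s + 8)/(15*s^3 - 11*s^2 + 36*s + 8)
The result of step 3 is T(s) in lowest terms. Its denominator has leading coefficient 15; dividing the denominator through by 15 makes it monic.

Therefore the answer is s^3 - 11*s^2/15 + 12*s/5 + 8/15.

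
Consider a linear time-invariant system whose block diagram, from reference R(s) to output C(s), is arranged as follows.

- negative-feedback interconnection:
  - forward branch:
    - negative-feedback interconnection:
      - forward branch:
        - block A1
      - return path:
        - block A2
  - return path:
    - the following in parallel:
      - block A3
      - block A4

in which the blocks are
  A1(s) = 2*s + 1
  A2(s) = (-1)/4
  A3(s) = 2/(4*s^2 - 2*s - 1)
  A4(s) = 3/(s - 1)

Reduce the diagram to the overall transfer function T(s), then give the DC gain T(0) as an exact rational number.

Answer: -4/17

Working:
1. collapse the loop (A1 forward, A2 return): (-8*s - 4)/(2*s - 3)
2. sum the parallel branches A3, A4: (12*s^2 - 4*s - 5)/(4*s^3 - 6*s^2 + s + 1)
3. feedback reduction of [A1/(1+A1*A2)], (A3+A4): (-32*s^4 + 32*s^3 + 16*s^2 - 12*s - 4)/(8*s^4 - 120*s^3 + 4*s^2 + 55*s + 17)
That last expression is T(s); at s = 0 only the constant terms survive, so T(0) = -4/17.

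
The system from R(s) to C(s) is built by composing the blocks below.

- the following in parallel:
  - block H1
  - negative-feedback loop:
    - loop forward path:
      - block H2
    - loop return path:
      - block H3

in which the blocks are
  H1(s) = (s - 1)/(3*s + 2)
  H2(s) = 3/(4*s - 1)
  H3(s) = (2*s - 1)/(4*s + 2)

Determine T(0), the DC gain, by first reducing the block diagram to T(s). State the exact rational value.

Answer: -17/10

Working:
[1] feedback reduction of H2, H3 = (12*s + 6)/(16*s^2 + 10*s - 5)
[2] reduce the parallel group H1, [H2/(1+H2*H3)] = (16*s^3 + 30*s^2 + 27*s + 17)/(48*s^3 + 62*s^2 + 5*s - 10)
Evaluating the step-2 result (the overall T(s)) at s = 0 gives T(0) = 17/(-10) = -17/10.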